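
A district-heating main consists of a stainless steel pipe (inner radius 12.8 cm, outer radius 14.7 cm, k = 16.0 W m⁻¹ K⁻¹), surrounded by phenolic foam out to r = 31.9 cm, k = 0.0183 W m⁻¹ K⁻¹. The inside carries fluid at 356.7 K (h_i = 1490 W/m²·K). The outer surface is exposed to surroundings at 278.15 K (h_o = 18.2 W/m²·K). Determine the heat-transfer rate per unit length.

Treat each layer as a resistance in series:
  R'_conv,in = 1/(2πr h) = 1/(2π·0.128·1490) = 8.345×10^-4 m·K/W
  R'_stainless steel = ln(0.147/0.128)/(2πk) = 0.1384/(2π·16.0) = 0.001377 m·K/W
  R'_phenolic foam = ln(0.319/0.147)/(2πk) = 0.7748/(2π·0.0183) = 6.738 m·K/W
  R'_conv,out = 1/(2πr h) = 1/(2π·0.319·18.2) = 0.02741 m·K/W
ΣR = 8.345×10^-4 + 0.001377 + 6.738 + 0.02741 = 6.768 m·K/W
Q' = ΔT/ΣR = (356.7 K − 278.15 K)/6.768 = 11.6 W/m

Q' = 11.6 W/m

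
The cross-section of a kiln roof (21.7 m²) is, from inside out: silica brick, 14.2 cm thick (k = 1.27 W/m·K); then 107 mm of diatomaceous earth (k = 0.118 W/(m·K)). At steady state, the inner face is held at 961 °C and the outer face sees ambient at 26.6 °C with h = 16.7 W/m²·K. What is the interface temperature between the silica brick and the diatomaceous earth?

Treat each layer as a resistance in series:
  R_silica brick = L/(kA) = 0.142/(1.27·21.7) = 0.005153 K/W
  R_diatomaceous earth = L/(kA) = 0.107/(0.118·21.7) = 0.04179 K/W
  R_conv,out = 1/(hA) = 1/(16.7·21.7) = 0.002759 K/W
ΣR = 0.005153 + 0.04179 + 0.002759 = 0.04970 K/W
Q = ΔT/ΣR = (961 °C − 26.6 °C)/0.04970 = 18800 W
From the inner boundary to the silica brick/diatomaceous earth interface, ΣR_partial = 0.005153 K/W.
T_interface = T_in − Q·ΣR_partial = 961 °C − (18800)(0.005153) = 864 °C

T = 864 °C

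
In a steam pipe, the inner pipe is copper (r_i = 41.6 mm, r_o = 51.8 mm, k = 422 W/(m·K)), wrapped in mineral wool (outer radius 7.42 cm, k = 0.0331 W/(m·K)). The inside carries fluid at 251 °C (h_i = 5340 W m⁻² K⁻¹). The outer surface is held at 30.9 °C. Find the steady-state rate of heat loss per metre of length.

Q' = 127 W/m

Resistance network (inner→outer):
  R'_conv,in = 1/(2πr h) = 1/(2π·0.0416·5340) = 7.164×10^-4 m·K/W
  R'_copper = ln(0.0518/0.0416)/(2πk) = 0.2193/(2π·422) = 8.270×10^-5 m·K/W
  R'_mineral wool = ln(0.0742/0.0518)/(2πk) = 0.3594/(2π·0.0331) = 1.728 m·K/W
ΣR = 7.164×10^-4 + 8.270×10^-5 + 1.728 = 1.729 m·K/W
Q' = ΔT/ΣR = (251 °C − 30.9 °C)/1.729 = 127 W/m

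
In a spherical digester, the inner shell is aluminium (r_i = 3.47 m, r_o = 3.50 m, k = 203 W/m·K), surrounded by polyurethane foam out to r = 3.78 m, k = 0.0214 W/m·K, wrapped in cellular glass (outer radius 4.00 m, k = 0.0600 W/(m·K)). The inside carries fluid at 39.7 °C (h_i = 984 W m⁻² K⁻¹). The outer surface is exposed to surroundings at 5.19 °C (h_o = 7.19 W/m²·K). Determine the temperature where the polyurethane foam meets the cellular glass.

T = 12.2 °C

Series thermal resistances, inner to outer:
  R_conv,in = 1/(4πr²h) = 1/(4π·3.47²·984) = 6.716×10^-6 K/W
  R_aluminium = (1/3.47 − 1/3.50)/(4πk) = 0.002470/(4π·203) = 9.683×10^-7 K/W
  R_polyurethane foam = (1/3.50 − 1/3.78)/(4πk) = 0.02116/(4π·0.0214) = 0.07870 K/W
  R_cellular glass = (1/3.78 − 1/4.00)/(4πk) = 0.01455/(4π·0.0600) = 0.01930 K/W
  R_conv,out = 1/(4πr²h) = 1/(4π·4.00²·7.19) = 6.917×10^-4 K/W
ΣR = 6.716×10^-6 + 9.683×10^-7 + 0.07870 + 0.01930 + 6.917×10^-4 = 0.09870 K/W
Q = ΔT/ΣR = (39.7 °C − 5.19 °C)/0.09870 = 349.6 W
From the inner boundary to the polyurethane foam/cellular glass interface, ΣR_partial = 0.07871 K/W.
T_interface = T_in − Q·ΣR_partial = 39.7 °C − (349.6)(0.07871) = 12.2 °C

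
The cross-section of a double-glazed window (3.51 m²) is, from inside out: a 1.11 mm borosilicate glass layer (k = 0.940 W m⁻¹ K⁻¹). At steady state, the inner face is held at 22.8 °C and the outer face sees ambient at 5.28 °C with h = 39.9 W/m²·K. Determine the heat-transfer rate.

Q = 2.34 kW

Resistance network (inner→outer):
  R_borosilicate glass = L/(kA) = 0.00111/(0.940·3.51) = 3.364×10^-4 K/W
  R_conv,out = 1/(hA) = 1/(39.9·3.51) = 0.007140 K/W
ΣR = 3.364×10^-4 + 0.007140 = 0.007476 K/W
Q = ΔT/ΣR = (22.8 °C − 5.28 °C)/0.007476 = 2340 W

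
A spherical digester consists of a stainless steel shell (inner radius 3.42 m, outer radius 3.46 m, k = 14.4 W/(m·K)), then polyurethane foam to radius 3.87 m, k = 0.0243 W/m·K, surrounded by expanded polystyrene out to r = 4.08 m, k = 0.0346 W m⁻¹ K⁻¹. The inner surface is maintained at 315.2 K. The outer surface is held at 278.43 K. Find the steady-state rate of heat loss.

Series thermal resistances, inner to outer:
  R_stainless steel = (1/3.42 − 1/3.46)/(4πk) = 0.003380/(4π·14.4) = 1.868×10^-5 K/W
  R_polyurethane foam = (1/3.46 − 1/3.87)/(4πk) = 0.03062/(4π·0.0243) = 0.1003 K/W
  R_expanded polystyrene = (1/3.87 − 1/4.08)/(4πk) = 0.01330/(4π·0.0346) = 0.03059 K/W
ΣR = 1.868×10^-5 + 0.1003 + 0.03059 = 0.1309 K/W
Q = ΔT/ΣR = (315.2 K − 278.43 K)/0.1309 = 281 W

Q = 281 W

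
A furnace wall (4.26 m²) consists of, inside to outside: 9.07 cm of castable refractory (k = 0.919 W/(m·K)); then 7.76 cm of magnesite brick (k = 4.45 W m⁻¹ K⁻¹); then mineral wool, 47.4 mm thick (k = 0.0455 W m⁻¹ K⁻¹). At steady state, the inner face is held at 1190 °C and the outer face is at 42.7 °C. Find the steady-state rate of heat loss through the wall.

Q = 4.22 kW

Series thermal resistances, inner to outer:
  R_castable refractory = L/(kA) = 0.0907/(0.919·4.26) = 0.02317 K/W
  R_magnesite brick = L/(kA) = 0.0776/(4.45·4.26) = 0.004093 K/W
  R_mineral wool = L/(kA) = 0.0474/(0.0455·4.26) = 0.2445 K/W
ΣR = 0.02317 + 0.004093 + 0.2445 = 0.2718 K/W
Q = ΔT/ΣR = (1190 °C − 42.7 °C)/0.2718 = 4220 W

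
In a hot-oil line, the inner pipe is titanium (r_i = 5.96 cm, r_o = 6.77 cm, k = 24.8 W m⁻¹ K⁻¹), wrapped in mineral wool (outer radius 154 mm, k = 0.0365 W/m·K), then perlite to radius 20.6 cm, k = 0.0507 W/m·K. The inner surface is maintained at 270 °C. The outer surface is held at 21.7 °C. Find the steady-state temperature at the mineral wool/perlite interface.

T = 72.1 °C

Treat each layer as a resistance in series:
  R'_titanium = ln(0.0677/0.0596)/(2πk) = 0.1274/(2π·24.8) = 8.178×10^-4 m·K/W
  R'_mineral wool = ln(0.154/0.0677)/(2πk) = 0.8219/(2π·0.0365) = 3.584 m·K/W
  R'_perlite = ln(0.206/0.154)/(2πk) = 0.2909/(2π·0.0507) = 0.9133 m·K/W
ΣR = 8.178×10^-4 + 3.584 + 0.9133 = 4.498 m·K/W
Q' = ΔT/ΣR = (270 °C − 21.7 °C)/4.498 = 55.20 W/m
From the inner boundary to the mineral wool/perlite interface, ΣR_partial = 3.585 m·K/W.
T_interface = T_in − Q'·ΣR_partial = 270 °C − (55.20)(3.585) = 72.1 °C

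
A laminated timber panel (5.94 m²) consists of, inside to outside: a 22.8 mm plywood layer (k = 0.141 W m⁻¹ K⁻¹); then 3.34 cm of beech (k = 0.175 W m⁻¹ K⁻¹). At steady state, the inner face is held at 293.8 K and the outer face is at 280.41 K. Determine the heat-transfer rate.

Treat each layer as a resistance in series:
  R_plywood = L/(kA) = 0.0228/(0.141·5.94) = 0.02722 K/W
  R_beech = L/(kA) = 0.0334/(0.175·5.94) = 0.03213 K/W
ΣR = 0.02722 + 0.03213 = 0.05935 K/W
Q = ΔT/ΣR = (293.8 K − 280.41 K)/0.05935 = 226 W

Q = 226 W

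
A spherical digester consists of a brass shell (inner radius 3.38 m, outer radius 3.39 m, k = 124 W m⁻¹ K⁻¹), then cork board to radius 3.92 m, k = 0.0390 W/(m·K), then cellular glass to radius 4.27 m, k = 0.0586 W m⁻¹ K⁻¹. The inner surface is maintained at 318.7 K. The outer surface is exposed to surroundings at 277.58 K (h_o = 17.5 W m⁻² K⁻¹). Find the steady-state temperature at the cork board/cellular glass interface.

Resistance network (inner→outer):
  R_brass = (1/3.38 − 1/3.39)/(4πk) = 8.727×10^-4/(4π·124) = 5.601×10^-7 K/W
  R_cork board = (1/3.39 − 1/3.92)/(4πk) = 0.03988/(4π·0.0390) = 0.08138 K/W
  R_cellular glass = (1/3.92 − 1/4.27)/(4πk) = 0.02091/(4π·0.0586) = 0.02840 K/W
  R_conv,out = 1/(4πr²h) = 1/(4π·4.27²·17.5) = 2.494×10^-4 K/W
ΣR = 5.601×10^-7 + 0.08138 + 0.02840 + 2.494×10^-4 = 0.1100 K/W
Q = ΔT/ΣR = (318.7 K − 277.58 K)/0.1100 = 373.8 W
From the inner boundary to the cork board/cellular glass interface, ΣR_partial = 0.08138 K/W.
T_interface = T_in − Q·ΣR_partial = 318.7 K − (373.8)(0.08138) = 288.3 K

T = 288.3 K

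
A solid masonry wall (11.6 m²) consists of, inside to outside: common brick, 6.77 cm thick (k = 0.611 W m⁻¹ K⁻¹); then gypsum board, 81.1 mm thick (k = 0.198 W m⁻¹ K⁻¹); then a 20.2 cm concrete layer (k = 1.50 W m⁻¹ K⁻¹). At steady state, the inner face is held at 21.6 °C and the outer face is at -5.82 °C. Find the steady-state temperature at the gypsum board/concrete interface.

Series thermal resistances, inner to outer:
  R_common brick = L/(kA) = 0.0677/(0.611·11.6) = 0.009552 K/W
  R_gypsum board = L/(kA) = 0.0811/(0.198·11.6) = 0.03531 K/W
  R_concrete = L/(kA) = 0.202/(1.50·11.6) = 0.01161 K/W
ΣR = 0.009552 + 0.03531 + 0.01161 = 0.05647 K/W
Q = ΔT/ΣR = (21.6 °C − -5.82 °C)/0.05647 = 485.6 W
From the inner boundary to the gypsum board/concrete interface, ΣR_partial = 0.04486 K/W.
T_interface = T_in − Q·ΣR_partial = 21.6 °C − (485.6)(0.04486) = -0.18 °C

T = -0.18 °C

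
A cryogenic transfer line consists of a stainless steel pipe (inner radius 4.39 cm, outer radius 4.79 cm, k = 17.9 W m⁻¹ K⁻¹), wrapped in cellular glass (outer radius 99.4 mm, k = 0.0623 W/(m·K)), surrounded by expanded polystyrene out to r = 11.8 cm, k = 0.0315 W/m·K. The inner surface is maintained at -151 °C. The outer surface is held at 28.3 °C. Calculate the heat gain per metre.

Q' = 65.6 W/m

Treat each layer as a resistance in series:
  R'_stainless steel = ln(0.0479/0.0439)/(2πk) = 0.08720/(2π·17.9) = 7.753×10^-4 m·K/W
  R'_cellular glass = ln(0.0994/0.0479)/(2πk) = 0.7300/(2π·0.0623) = 1.865 m·K/W
  R'_expanded polystyrene = ln(0.118/0.0994)/(2πk) = 0.1715/(2π·0.0315) = 0.8667 m·K/W
ΣR = 7.753×10^-4 + 1.865 + 0.8667 = 2.732 m·K/W
Q' = ΔT/ΣR = (-151 °C − 28.3 °C)/2.732 = -65.6 W/m
(Negative Q' ⇒ heat flows inward; heat gain = 65.6 W/m.)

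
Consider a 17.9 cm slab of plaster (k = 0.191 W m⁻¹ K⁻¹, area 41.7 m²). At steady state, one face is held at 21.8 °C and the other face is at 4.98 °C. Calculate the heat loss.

Q = 748 W

Q = kA·ΔT/L = 0.191 × 41.7 × |21.8 °C − 4.98 °C| / 0.179 = 748 W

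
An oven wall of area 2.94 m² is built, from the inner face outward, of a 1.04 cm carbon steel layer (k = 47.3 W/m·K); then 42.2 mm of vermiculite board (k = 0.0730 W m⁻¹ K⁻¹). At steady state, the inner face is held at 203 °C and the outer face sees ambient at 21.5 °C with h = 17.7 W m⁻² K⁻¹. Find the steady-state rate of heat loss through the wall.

Resistance network (inner→outer):
  R_carbon steel = L/(kA) = 0.0104/(47.3·2.94) = 7.479×10^-5 K/W
  R_vermiculite board = L/(kA) = 0.0422/(0.0730·2.94) = 0.1966 K/W
  R_conv,out = 1/(hA) = 1/(17.7·2.94) = 0.01922 K/W
ΣR = 7.479×10^-5 + 0.1966 + 0.01922 = 0.2159 K/W
Q = ΔT/ΣR = (203 °C − 21.5 °C)/0.2159 = 841 W

Q = 841 W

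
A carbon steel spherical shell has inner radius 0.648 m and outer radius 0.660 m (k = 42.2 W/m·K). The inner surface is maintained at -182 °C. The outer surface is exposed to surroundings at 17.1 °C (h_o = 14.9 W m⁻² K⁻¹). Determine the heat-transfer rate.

Q = 16200 W

Series thermal resistances, inner to outer:
  R_carbon steel = (1/0.648 − 1/0.660)/(4πk) = 0.02806/(4π·42.2) = 5.291×10^-5 K/W
  R_conv,out = 1/(4πr²h) = 1/(4π·0.660²·14.9) = 0.01226 K/W
ΣR = 5.291×10^-5 + 0.01226 = 0.01231 K/W
Q = ΔT/ΣR = (-182 °C − 17.1 °C)/0.01231 = -16200 W
(Negative Q ⇒ heat flows inward; heat gain = 16200 W.)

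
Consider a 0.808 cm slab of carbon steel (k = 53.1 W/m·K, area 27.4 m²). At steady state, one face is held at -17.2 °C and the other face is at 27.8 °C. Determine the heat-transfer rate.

Q = 8100 kW

Q = kA·ΔT/L = 53.1 × 27.4 × |-17.2 °C − 27.8 °C| / 0.00808 = 8.10×10^6 W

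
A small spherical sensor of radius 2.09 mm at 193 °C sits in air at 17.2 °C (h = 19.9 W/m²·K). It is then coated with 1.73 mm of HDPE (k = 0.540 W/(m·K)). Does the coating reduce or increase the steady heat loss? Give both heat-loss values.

increases: 0.192 → 0.575 W

Critical radius for a sphere: r_cr = 2k/h = 0.0543 m = 5.43 cm.
Outer radius after coating: r₂ = 0.00209 + 0.00173 = 0.00382 m.
Since r₁ < r_cr and r₂ ≤ r_cr, the coating moves toward the maximum at r_cr — heat loss rises.
Bare: R = 1/(4πr₁²h) = 915.5 K/W; Q = 175.8/915.5 = 0.192 W.
Coated: R = R_cond + R_conv = 306.0 K/W; Q = 175.8/306.0 = 0.575 W.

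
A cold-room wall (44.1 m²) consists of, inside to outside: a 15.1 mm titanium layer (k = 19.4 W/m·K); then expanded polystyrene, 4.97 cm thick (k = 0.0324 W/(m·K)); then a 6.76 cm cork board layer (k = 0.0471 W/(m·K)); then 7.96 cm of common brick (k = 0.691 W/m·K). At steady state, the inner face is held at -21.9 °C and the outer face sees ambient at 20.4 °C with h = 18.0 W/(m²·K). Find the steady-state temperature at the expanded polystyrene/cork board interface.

Series thermal resistances, inner to outer:
  R_titanium = L/(kA) = 0.0151/(19.4·44.1) = 1.765×10^-5 K/W
  R_expanded polystyrene = L/(kA) = 0.0497/(0.0324·44.1) = 0.03478 K/W
  R_cork board = L/(kA) = 0.0676/(0.0471·44.1) = 0.03255 K/W
  R_common brick = L/(kA) = 0.0796/(0.691·44.1) = 0.002612 K/W
  R_conv,out = 1/(hA) = 1/(18.0·44.1) = 0.001260 K/W
ΣR = 1.765×10^-5 + 0.03478 + 0.03255 + 0.002612 + 0.001260 = 0.07122 K/W
Q = ΔT/ΣR = (-21.9 °C − 20.4 °C)/0.07122 = -593.9 W
From the inner boundary to the expanded polystyrene/cork board interface, ΣR_partial = 0.03480 K/W.
T_interface = T_in − Q·ΣR_partial = -21.9 °C − (-593.9)(0.03480) = -1.23 °C

T = -1.23 °C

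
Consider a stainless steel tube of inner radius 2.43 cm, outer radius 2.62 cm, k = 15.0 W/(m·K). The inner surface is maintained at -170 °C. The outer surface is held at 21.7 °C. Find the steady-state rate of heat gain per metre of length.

Q' = 2πk·ΔT/ln(r₂/r₁) = 2π × 15.0 × 191.7 / ln(0.0262/0.0243) = 2.40×10^5 W/m

Q' = 240 kW/m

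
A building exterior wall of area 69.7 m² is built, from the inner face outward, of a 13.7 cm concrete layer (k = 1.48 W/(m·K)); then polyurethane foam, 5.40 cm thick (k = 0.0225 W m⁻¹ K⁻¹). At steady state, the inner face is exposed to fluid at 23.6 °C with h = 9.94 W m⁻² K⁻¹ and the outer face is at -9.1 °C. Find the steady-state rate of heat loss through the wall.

Resistance network (inner→outer):
  R_conv,in = 1/(hA) = 1/(9.94·69.7) = 0.001443 K/W
  R_concrete = L/(kA) = 0.137/(1.48·69.7) = 0.001328 K/W
  R_polyurethane foam = L/(kA) = 0.0540/(0.0225·69.7) = 0.03443 K/W
ΣR = 0.001443 + 0.001328 + 0.03443 = 0.03720 K/W
Q = ΔT/ΣR = (23.6 °C − -9.1 °C)/0.03720 = 879 W

Q = 879 W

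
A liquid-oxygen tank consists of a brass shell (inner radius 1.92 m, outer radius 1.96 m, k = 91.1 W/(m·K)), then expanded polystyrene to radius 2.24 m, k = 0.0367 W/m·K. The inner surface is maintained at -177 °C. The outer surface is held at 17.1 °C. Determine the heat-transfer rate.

Series thermal resistances, inner to outer:
  R_brass = (1/1.92 − 1/1.96)/(4πk) = 0.01063/(4π·91.1) = 9.285×10^-6 K/W
  R_expanded polystyrene = (1/1.96 − 1/2.24)/(4πk) = 0.06378/(4π·0.0367) = 0.1383 K/W
ΣR = 9.285×10^-6 + 0.1383 = 0.1383 K/W
Q = ΔT/ΣR = (-177 °C − 17.1 °C)/0.1383 = -1400 W
(Negative Q ⇒ heat flows inward; heat gain = 1400 W.)

Q = 1400 W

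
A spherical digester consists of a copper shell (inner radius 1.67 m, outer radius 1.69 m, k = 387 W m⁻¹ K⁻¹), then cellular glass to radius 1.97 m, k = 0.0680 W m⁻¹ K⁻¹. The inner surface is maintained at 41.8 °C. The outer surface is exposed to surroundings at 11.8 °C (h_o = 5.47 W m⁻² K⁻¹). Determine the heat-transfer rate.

Q = 294 W

Treat each layer as a resistance in series:
  R_copper = (1/1.67 − 1/1.69)/(4πk) = 0.007086/(4π·387) = 1.457×10^-6 K/W
  R_cellular glass = (1/1.69 − 1/1.97)/(4πk) = 0.08410/(4π·0.0680) = 0.09842 K/W
  R_conv,out = 1/(4πr²h) = 1/(4π·1.97²·5.47) = 0.003749 K/W
ΣR = 1.457×10^-6 + 0.09842 + 0.003749 = 0.1022 K/W
Q = ΔT/ΣR = (41.8 °C − 11.8 °C)/0.1022 = 294 W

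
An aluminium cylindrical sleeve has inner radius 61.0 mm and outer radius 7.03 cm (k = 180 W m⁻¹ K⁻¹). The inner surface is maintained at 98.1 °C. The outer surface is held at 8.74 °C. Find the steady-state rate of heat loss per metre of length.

Q' = 712 kW/m

Q' = 2πk·ΔT/ln(r₂/r₁) = 2π × 180 × 89.36 / ln(0.0703/0.0610) = 7.12×10^5 W/m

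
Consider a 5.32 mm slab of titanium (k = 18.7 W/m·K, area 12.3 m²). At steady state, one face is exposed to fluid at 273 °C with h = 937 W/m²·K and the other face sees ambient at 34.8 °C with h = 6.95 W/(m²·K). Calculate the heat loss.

Q = 20.2 kW

Treat each layer as a resistance in series:
  R_conv,in = 1/(hA) = 1/(937·12.3) = 8.677×10^-5 K/W
  R_titanium = L/(kA) = 0.00532/(18.7·12.3) = 2.313×10^-5 K/W
  R_conv,out = 1/(hA) = 1/(6.95·12.3) = 0.01170 K/W
ΣR = 8.677×10^-5 + 2.313×10^-5 + 0.01170 = 0.01181 K/W
Q = ΔT/ΣR = (273 °C − 34.8 °C)/0.01181 = 20200 W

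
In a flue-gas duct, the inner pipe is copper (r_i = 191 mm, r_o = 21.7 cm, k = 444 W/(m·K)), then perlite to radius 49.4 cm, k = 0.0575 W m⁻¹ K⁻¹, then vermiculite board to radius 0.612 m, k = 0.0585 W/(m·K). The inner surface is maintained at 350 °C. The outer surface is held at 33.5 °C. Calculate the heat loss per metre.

Resistance network (inner→outer):
  R'_copper = ln(0.217/0.191)/(2πk) = 0.1276/(2π·444) = 4.575×10^-5 m·K/W
  R'_perlite = ln(0.494/0.217)/(2πk) = 0.8226/(2π·0.0575) = 2.277 m·K/W
  R'_vermiculite board = ln(0.612/0.494)/(2πk) = 0.2142/(2π·0.0585) = 0.5827 m·K/W
ΣR = 4.575×10^-5 + 2.277 + 0.5827 = 2.860 m·K/W
Q' = ΔT/ΣR = (350 °C − 33.5 °C)/2.860 = 111 W/m

Q' = 111 W/m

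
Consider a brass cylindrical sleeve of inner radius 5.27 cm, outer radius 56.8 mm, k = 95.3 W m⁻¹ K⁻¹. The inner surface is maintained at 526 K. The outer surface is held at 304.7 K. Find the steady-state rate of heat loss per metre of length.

Q' = 1770 kW/m

Q' = 2πk·ΔT/ln(r₂/r₁) = 2π × 95.3 × 221.3 / ln(0.0568/0.0527) = 1.77×10^6 W/m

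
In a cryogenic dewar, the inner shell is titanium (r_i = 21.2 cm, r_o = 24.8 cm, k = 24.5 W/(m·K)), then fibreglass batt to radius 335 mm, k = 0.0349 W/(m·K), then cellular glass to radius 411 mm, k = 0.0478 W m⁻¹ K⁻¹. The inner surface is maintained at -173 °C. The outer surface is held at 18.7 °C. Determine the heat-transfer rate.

Q = 57.9 W

Series thermal resistances, inner to outer:
  R_titanium = (1/0.212 − 1/0.248)/(4πk) = 0.6847/(4π·24.5) = 0.002224 K/W
  R_fibreglass batt = (1/0.248 − 1/0.335)/(4πk) = 1.047/(4π·0.0349) = 2.388 K/W
  R_cellular glass = (1/0.335 − 1/0.411)/(4πk) = 0.5520/(4π·0.0478) = 0.9189 K/W
ΣR = 0.002224 + 2.388 + 0.9189 = 3.309 K/W
Q = ΔT/ΣR = (-173 °C − 18.7 °C)/3.309 = -57.9 W
(Negative Q ⇒ heat flows inward; heat gain = 57.9 W.)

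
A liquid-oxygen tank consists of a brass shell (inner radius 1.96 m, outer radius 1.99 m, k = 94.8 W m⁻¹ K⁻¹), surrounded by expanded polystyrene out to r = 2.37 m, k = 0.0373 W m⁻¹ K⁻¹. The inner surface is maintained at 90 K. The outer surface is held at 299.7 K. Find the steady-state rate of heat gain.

Series thermal resistances, inner to outer:
  R_brass = (1/1.96 − 1/1.99)/(4πk) = 0.007692/(4π·94.8) = 6.456×10^-6 K/W
  R_expanded polystyrene = (1/1.99 − 1/2.37)/(4πk) = 0.08057/(4π·0.0373) = 0.1719 K/W
ΣR = 6.456×10^-6 + 0.1719 = 0.1719 K/W
Q = ΔT/ΣR = (90 K − 299.7 K)/0.1719 = -1220 W
(Negative Q ⇒ heat flows inward; heat gain = 1220 W.)

Q = 1220 W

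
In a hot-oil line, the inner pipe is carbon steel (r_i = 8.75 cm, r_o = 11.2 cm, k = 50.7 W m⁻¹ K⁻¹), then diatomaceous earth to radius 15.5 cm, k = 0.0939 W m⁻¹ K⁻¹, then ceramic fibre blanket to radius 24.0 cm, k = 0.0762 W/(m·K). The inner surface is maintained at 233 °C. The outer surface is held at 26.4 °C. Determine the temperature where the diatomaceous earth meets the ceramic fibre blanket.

Series thermal resistances, inner to outer:
  R'_carbon steel = ln(0.112/0.0875)/(2πk) = 0.2469/(2π·50.7) = 7.749×10^-4 m·K/W
  R'_diatomaceous earth = ln(0.155/0.112)/(2πk) = 0.3249/(2π·0.0939) = 0.5507 m·K/W
  R'_ceramic fibre blanket = ln(0.240/0.155)/(2πk) = 0.4372/(2π·0.0762) = 0.9132 m·K/W
ΣR = 7.749×10^-4 + 0.5507 + 0.9132 = 1.465 m·K/W
Q' = ΔT/ΣR = (233 °C − 26.4 °C)/1.465 = 141.0 W/m
From the inner boundary to the diatomaceous earth/ceramic fibre blanket interface, ΣR_partial = 0.5515 m·K/W.
T_interface = T_in − Q'·ΣR_partial = 233 °C − (141.0)(0.5515) = 155 °C

T = 155 °C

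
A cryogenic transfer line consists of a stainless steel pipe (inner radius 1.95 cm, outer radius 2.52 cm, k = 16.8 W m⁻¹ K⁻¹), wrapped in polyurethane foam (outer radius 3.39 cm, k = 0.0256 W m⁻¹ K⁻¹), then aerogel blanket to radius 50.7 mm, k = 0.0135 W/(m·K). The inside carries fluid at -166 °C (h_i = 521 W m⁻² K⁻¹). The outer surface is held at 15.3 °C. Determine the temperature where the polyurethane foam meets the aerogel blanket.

Series thermal resistances, inner to outer:
  R'_conv,in = 1/(2πr h) = 1/(2π·0.0195·521) = 0.01567 m·K/W
  R'_stainless steel = ln(0.0252/0.0195)/(2πk) = 0.2564/(2π·16.8) = 0.002429 m·K/W
  R'_polyurethane foam = ln(0.0339/0.0252)/(2πk) = 0.2966/(2π·0.0256) = 1.844 m·K/W
  R'_aerogel blanket = ln(0.0507/0.0339)/(2πk) = 0.4025/(2π·0.0135) = 4.745 m·K/W
ΣR = 0.01567 + 0.002429 + 1.844 + 4.745 = 6.607 m·K/W
Q' = ΔT/ΣR = (-166 °C − 15.3 °C)/6.607 = -27.44 W/m
From the inner boundary to the polyurethane foam/aerogel blanket interface, ΣR_partial = 1.862 m·K/W.
T_interface = T_in − Q'·ΣR_partial = -166 °C − (-27.44)(1.862) = -115 °C

T = -115 °C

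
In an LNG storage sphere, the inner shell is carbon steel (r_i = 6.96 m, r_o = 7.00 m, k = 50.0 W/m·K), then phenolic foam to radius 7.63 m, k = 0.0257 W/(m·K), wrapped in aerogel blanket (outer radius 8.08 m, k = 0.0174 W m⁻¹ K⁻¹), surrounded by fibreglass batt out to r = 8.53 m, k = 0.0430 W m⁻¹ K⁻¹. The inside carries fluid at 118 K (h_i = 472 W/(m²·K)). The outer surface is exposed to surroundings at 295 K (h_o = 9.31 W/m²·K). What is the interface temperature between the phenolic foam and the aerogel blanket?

T = 196.7 K

Treat each layer as a resistance in series:
  R_conv,in = 1/(4πr²h) = 1/(4π·6.96²·472) = 3.480×10^-6 K/W
  R_carbon steel = (1/6.96 − 1/7.00)/(4πk) = 8.210×10^-4/(4π·50.0) = 1.307×10^-6 K/W
  R_phenolic foam = (1/7.00 − 1/7.63)/(4πk) = 0.01180/(4π·0.0257) = 0.03652 K/W
  R_aerogel blanket = (1/7.63 − 1/8.08)/(4πk) = 0.007299/(4π·0.0174) = 0.03338 K/W
  R_fibreglass batt = (1/8.08 − 1/8.53)/(4πk) = 0.006529/(4π·0.0430) = 0.01208 K/W
  R_conv,out = 1/(4πr²h) = 1/(4π·8.53²·9.31) = 1.175×10^-4 K/W
ΣR = 3.480×10^-6 + 1.307×10^-6 + 0.03652 + 0.03338 + 0.01208 + 1.175×10^-4 = 0.08210 K/W
Q = ΔT/ΣR = (118 K − 295 K)/0.08210 = -2156 W
From the inner boundary to the phenolic foam/aerogel blanket interface, ΣR_partial = 0.03652 K/W.
T_interface = T_in − Q·ΣR_partial = 118 K − (-2156)(0.03652) = 196.7 K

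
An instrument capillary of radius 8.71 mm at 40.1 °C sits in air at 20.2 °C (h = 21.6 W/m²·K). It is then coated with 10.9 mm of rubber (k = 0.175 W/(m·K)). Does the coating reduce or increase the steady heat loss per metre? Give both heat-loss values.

reduces: 23.5 → 17.9 W/m

Critical radius for a cylinder: r_cr = k/h = 0.00810 m = 0.810 cm.
Outer radius after coating: r₂ = 0.00871 + 0.0109 = 0.01961 m.
Since r₁ ≥ r_cr, any added insulation reduces the heat loss.
Bare: R = 1/(2πr₁h) = 0.8460 m·K/W; Q = 19.9/0.8460 = 23.5 W/m.
Coated: R = R_cond + R_conv = 1.114 m·K/W; Q = 19.9/1.114 = 17.9 W/m.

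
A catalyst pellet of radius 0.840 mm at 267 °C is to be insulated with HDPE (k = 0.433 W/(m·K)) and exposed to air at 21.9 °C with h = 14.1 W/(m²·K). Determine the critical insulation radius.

For a sphere, r_cr = 2k_ins/h = 2·0.433/14.1 = 0.0614 m = 6.14 cm

r_cr = 6.14 cm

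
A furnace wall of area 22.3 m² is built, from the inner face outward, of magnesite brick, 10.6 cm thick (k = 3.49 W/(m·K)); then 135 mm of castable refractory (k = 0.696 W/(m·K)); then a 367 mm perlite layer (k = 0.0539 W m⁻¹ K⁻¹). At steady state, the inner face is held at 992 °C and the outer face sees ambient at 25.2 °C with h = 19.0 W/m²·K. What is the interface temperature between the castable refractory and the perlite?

Series thermal resistances, inner to outer:
  R_magnesite brick = L/(kA) = 0.106/(3.49·22.3) = 0.001362 K/W
  R_castable refractory = L/(kA) = 0.135/(0.696·22.3) = 0.008698 K/W
  R_perlite = L/(kA) = 0.367/(0.0539·22.3) = 0.3053 K/W
  R_conv,out = 1/(hA) = 1/(19.0·22.3) = 0.002360 K/W
ΣR = 0.001362 + 0.008698 + 0.3053 + 0.002360 = 0.3177 K/W
Q = ΔT/ΣR = (992 °C − 25.2 °C)/0.3177 = 3043 W
From the inner boundary to the castable refractory/perlite interface, ΣR_partial = 0.01006 K/W.
T_interface = T_in − Q·ΣR_partial = 992 °C − (3043)(0.01006) = 961 °C

T = 961 °C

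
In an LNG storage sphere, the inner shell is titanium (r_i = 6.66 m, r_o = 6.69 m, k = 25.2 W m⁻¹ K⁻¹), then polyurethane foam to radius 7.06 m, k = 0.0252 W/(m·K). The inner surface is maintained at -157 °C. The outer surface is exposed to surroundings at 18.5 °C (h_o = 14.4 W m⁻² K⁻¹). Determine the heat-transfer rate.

Q = 7.06 kW

Series thermal resistances, inner to outer:
  R_titanium = (1/6.66 − 1/6.69)/(4πk) = 6.733×10^-4/(4π·25.2) = 2.126×10^-6 K/W
  R_polyurethane foam = (1/6.69 − 1/7.06)/(4πk) = 0.007834/(4π·0.0252) = 0.02474 K/W
  R_conv,out = 1/(4πr²h) = 1/(4π·7.06²·14.4) = 1.109×10^-4 K/W
ΣR = 2.126×10^-6 + 0.02474 + 1.109×10^-4 = 0.02485 K/W
Q = ΔT/ΣR = (-157 °C − 18.5 °C)/0.02485 = -7060 W
(Negative Q ⇒ heat flows inward; heat gain = 7060 W.)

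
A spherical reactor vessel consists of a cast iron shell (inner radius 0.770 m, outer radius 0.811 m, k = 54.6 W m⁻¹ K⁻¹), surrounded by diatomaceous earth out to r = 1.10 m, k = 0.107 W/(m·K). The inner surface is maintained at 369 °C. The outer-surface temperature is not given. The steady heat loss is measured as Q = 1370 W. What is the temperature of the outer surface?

T_out = 38.8 °C

Series resistances:
  R_cast iron = (1/0.770 − 1/0.811)/(4πk) = 0.06566/(4π·54.6) = 9.569×10^-5 K/W
  R_diatomaceous earth = (1/0.811 − 1/1.10)/(4πk) = 0.3240/(4π·0.107) = 0.2409 K/W
ΣR = 0.2410 K/W
ΔT = Q·ΣR = 1370 × 0.2410 = 330.2 K
Heat flows outward, so T_out = T_in − ΔT = 369 − 330.2 = 38.8 °C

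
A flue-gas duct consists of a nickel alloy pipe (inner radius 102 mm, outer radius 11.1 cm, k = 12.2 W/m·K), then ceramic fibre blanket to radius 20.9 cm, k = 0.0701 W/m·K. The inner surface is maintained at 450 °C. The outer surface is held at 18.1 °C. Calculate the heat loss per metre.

Treat each layer as a resistance in series:
  R'_nickel alloy = ln(0.111/0.102)/(2πk) = 0.08456/(2π·12.2) = 0.001103 m·K/W
  R'_ceramic fibre blanket = ln(0.209/0.111)/(2πk) = 0.6328/(2π·0.0701) = 1.437 m·K/W
ΣR = 0.001103 + 1.437 = 1.438 m·K/W
Q' = ΔT/ΣR = (450 °C − 18.1 °C)/1.438 = 300 W/m

Q' = 300 W/m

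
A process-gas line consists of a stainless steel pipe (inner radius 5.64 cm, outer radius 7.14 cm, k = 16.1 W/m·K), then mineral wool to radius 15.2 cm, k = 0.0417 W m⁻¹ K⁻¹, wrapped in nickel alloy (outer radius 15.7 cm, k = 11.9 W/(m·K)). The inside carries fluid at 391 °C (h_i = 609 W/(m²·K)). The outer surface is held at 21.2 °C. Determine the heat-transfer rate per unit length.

Resistance network (inner→outer):
  R'_conv,in = 1/(2πr h) = 1/(2π·0.0564·609) = 0.004634 m·K/W
  R'_stainless steel = ln(0.0714/0.0564)/(2πk) = 0.2358/(2π·16.1) = 0.002331 m·K/W
  R'_mineral wool = ln(0.152/0.0714)/(2πk) = 0.7556/(2π·0.0417) = 2.884 m·K/W
  R'_nickel alloy = ln(0.157/0.152)/(2πk) = 0.03237/(2π·11.9) = 4.329×10^-4 m·K/W
ΣR = 0.004634 + 0.002331 + 2.884 + 4.329×10^-4 = 2.891 m·K/W
Q' = ΔT/ΣR = (391 °C − 21.2 °C)/2.891 = 128 W/m

Q' = 128 W/m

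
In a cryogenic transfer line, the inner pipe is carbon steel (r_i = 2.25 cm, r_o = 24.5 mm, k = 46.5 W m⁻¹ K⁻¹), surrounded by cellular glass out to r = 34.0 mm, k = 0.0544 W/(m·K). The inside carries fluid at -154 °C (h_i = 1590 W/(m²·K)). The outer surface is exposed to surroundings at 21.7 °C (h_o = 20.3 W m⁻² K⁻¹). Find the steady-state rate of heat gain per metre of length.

Resistance network (inner→outer):
  R'_conv,in = 1/(2πr h) = 1/(2π·0.0225·1590) = 0.004449 m·K/W
  R'_carbon steel = ln(0.0245/0.0225)/(2πk) = 0.08516/(2π·46.5) = 2.915×10^-4 m·K/W
  R'_cellular glass = ln(0.0340/0.0245)/(2πk) = 0.3277/(2π·0.0544) = 0.9587 m·K/W
  R'_conv,out = 1/(2πr h) = 1/(2π·0.0340·20.3) = 0.2306 m·K/W
ΣR = 0.004449 + 2.915×10^-4 + 0.9587 + 0.2306 = 1.194 m·K/W
Q' = ΔT/ΣR = (-154 °C − 21.7 °C)/1.194 = -147 W/m
(Negative Q' ⇒ heat flows inward; heat gain = 147 W/m.)

Q' = 147 W/m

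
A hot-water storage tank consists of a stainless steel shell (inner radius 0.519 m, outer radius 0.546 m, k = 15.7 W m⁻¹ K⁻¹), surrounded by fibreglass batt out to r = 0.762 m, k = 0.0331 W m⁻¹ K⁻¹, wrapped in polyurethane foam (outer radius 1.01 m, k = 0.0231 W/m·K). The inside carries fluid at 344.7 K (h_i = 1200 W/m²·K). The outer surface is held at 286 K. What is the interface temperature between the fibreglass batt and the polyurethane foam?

T = 313.6 K

Series thermal resistances, inner to outer:
  R_conv,in = 1/(4πr²h) = 1/(4π·0.519²·1200) = 2.462×10^-4 K/W
  R_stainless steel = (1/0.519 − 1/0.546)/(4πk) = 0.09528/(4π·15.7) = 4.829×10^-4 K/W
  R_fibreglass batt = (1/0.546 − 1/0.762)/(4πk) = 0.5192/(4π·0.0331) = 1.248 K/W
  R_polyurethane foam = (1/0.762 − 1/1.01)/(4πk) = 0.3222/(4π·0.0231) = 1.110 K/W
ΣR = 2.462×10^-4 + 4.829×10^-4 + 1.248 + 1.110 = 2.359 K/W
Q = ΔT/ΣR = (344.7 K − 286 K)/2.359 = 24.88 W
From the inner boundary to the fibreglass batt/polyurethane foam interface, ΣR_partial = 1.249 K/W.
T_interface = T_in − Q·ΣR_partial = 344.7 K − (24.88)(1.249) = 313.6 K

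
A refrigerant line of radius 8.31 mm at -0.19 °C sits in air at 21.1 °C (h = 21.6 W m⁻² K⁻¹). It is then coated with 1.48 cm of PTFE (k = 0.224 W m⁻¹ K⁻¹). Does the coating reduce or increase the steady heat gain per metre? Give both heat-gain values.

Critical radius for a cylinder: r_cr = k/h = 0.0104 m = 1.04 cm.
Outer radius after coating: r₂ = 0.00831 + 0.0148 = 0.02311 m.
r₁ < r_cr < r₂: heat gain rises to a maximum at r_cr then falls. Whether the coating helps depends on whether Q(r₂) has dropped back below Q(r₁).
Bare: R = 1/(2πr₁h) = 0.8867 m·K/W; Q = 21.29/0.8867 = 24.0 W/m.
Coated: R = R_cond + R_conv = 1.046 m·K/W; Q = 21.29/1.046 = 20.4 W/m.

reduces: 24.0 → 20.4 W/m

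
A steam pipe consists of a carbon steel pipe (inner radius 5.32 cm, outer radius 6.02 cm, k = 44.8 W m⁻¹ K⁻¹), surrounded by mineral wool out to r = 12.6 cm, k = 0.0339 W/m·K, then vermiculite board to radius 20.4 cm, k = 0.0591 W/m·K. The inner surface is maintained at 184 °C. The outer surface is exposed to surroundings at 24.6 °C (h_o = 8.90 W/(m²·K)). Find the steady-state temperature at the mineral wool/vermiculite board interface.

T = 70.1 °C

Treat each layer as a resistance in series:
  R'_carbon steel = ln(0.0602/0.0532)/(2πk) = 0.1236/(2π·44.8) = 4.391×10^-4 m·K/W
  R'_mineral wool = ln(0.126/0.0602)/(2πk) = 0.7386/(2π·0.0339) = 3.468 m·K/W
  R'_vermiculite board = ln(0.204/0.126)/(2πk) = 0.4818/(2π·0.0591) = 1.298 m·K/W
  R'_conv,out = 1/(2πr h) = 1/(2π·0.204·8.90) = 0.08766 m·K/W
ΣR = 4.391×10^-4 + 3.468 + 1.298 + 0.08766 = 4.854 m·K/W
Q' = ΔT/ΣR = (184 °C − 24.6 °C)/4.854 = 32.84 W/m
From the inner boundary to the mineral wool/vermiculite board interface, ΣR_partial = 3.468 m·K/W.
T_interface = T_in − Q'·ΣR_partial = 184 °C − (32.84)(3.468) = 70.1 °C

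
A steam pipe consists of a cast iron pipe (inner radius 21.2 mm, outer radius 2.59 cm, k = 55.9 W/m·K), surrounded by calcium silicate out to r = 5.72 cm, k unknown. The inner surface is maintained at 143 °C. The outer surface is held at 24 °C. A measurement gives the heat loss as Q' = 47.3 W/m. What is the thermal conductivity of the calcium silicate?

ΣR = ΔT/Q' = |143 − 24|/47.3 = 2.516 m·K/W
Known resistances:
  R'_cast iron = ln(0.0259/0.0212)/(2πk) = 0.2002/(2π·55.9) = 5.701×10^-4 m·K/W
R_calcium silicate = ΣR − ΣR_known = 2.516 − 5.701×10^-4 = 2.515 m·K/W
ln(r₂/r₁)/(2πk) = 2.515 ⇒ k = 0.7923/(2π·2.515) = 0.0501 W/m·K

k = 0.0501 W/m·K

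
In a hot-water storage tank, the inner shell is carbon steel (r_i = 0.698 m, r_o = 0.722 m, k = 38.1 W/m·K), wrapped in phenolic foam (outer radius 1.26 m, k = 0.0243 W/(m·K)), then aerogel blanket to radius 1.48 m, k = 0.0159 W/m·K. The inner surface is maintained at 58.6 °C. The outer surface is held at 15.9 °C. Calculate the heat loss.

Q = 16.9 W

Resistance network (inner→outer):
  R_carbon steel = (1/0.698 − 1/0.722)/(4πk) = 0.04762/(4π·38.1) = 9.947×10^-5 K/W
  R_phenolic foam = (1/0.722 − 1/1.26)/(4πk) = 0.5914/(4π·0.0243) = 1.937 K/W
  R_aerogel blanket = (1/1.26 − 1/1.48)/(4πk) = 0.1180/(4π·0.0159) = 0.5905 K/W
ΣR = 9.947×10^-5 + 1.937 + 0.5905 = 2.528 K/W
Q = ΔT/ΣR = (58.6 °C − 15.9 °C)/2.528 = 16.9 W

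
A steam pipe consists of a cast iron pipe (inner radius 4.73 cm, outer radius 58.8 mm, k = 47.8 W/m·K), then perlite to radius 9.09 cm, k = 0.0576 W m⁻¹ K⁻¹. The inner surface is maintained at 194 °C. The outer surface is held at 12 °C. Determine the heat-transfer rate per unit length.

Resistance network (inner→outer):
  R'_cast iron = ln(0.0588/0.0473)/(2πk) = 0.2176/(2π·47.8) = 7.246×10^-4 m·K/W
  R'_perlite = ln(0.0909/0.0588)/(2πk) = 0.4356/(2π·0.0576) = 1.204 m·K/W
ΣR = 7.246×10^-4 + 1.204 = 1.205 m·K/W
Q' = ΔT/ΣR = (194 °C − 12 °C)/1.205 = 151 W/m

Q' = 151 W/m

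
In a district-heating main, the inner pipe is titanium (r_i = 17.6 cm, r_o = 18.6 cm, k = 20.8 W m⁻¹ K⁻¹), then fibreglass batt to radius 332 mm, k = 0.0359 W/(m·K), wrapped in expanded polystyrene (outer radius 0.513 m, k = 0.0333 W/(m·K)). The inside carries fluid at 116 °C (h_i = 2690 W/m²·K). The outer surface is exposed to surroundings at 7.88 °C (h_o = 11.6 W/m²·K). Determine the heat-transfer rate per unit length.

Resistance network (inner→outer):
  R'_conv,in = 1/(2πr h) = 1/(2π·0.176·2690) = 3.362×10^-4 m·K/W
  R'_titanium = ln(0.186/0.176)/(2πk) = 0.05526/(2π·20.8) = 4.229×10^-4 m·K/W
  R'_fibreglass batt = ln(0.332/0.186)/(2πk) = 0.5794/(2π·0.0359) = 2.569 m·K/W
  R'_expanded polystyrene = ln(0.513/0.332)/(2πk) = 0.4351/(2π·0.0333) = 2.080 m·K/W
  R'_conv,out = 1/(2πr h) = 1/(2π·0.513·11.6) = 0.02675 m·K/W
ΣR = 3.362×10^-4 + 4.229×10^-4 + 2.569 + 2.080 + 0.02675 = 4.677 m·K/W
Q' = ΔT/ΣR = (116 °C − 7.88 °C)/4.677 = 23.1 W/m

Q' = 23.1 W/m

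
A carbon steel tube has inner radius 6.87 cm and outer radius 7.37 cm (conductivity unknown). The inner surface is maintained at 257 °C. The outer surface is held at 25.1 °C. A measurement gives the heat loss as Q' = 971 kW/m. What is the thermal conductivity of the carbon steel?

k = 46.8 W/m·K

ΣR = ΔT/Q' = |257 − 25.1|/9.71×10^5 = 2.388×10^-4 m·K/W
ln(r₂/r₁)/(2πk) = 2.388×10^-4 ⇒ k = 0.07025/(2π·2.388×10^-4) = 46.8 W/m·K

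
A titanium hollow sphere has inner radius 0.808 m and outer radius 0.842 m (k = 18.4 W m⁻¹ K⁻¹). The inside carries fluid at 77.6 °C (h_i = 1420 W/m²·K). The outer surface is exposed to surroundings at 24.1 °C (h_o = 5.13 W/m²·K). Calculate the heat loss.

Q = 2410 W

Treat each layer as a resistance in series:
  R_conv,in = 1/(4πr²h) = 1/(4π·0.808²·1420) = 8.584×10^-5 K/W
  R_titanium = (1/0.808 − 1/0.842)/(4πk) = 0.04998/(4π·18.4) = 2.161×10^-4 K/W
  R_conv,out = 1/(4πr²h) = 1/(4π·0.842²·5.13) = 0.02188 K/W
ΣR = 8.584×10^-5 + 2.161×10^-4 + 0.02188 = 0.02218 K/W
Q = ΔT/ΣR = (77.6 °C − 24.1 °C)/0.02218 = 2410 W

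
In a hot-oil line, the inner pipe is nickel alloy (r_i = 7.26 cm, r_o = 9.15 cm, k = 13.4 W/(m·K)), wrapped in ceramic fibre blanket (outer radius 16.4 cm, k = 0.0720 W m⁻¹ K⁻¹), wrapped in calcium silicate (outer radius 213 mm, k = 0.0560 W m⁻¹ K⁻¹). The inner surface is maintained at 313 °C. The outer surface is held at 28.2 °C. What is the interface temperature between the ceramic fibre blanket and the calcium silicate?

Resistance network (inner→outer):
  R'_nickel alloy = ln(0.0915/0.0726)/(2πk) = 0.2314/(2π·13.4) = 0.002748 m·K/W
  R'_ceramic fibre blanket = ln(0.164/0.0915)/(2πk) = 0.5835/(2π·0.0720) = 1.290 m·K/W
  R'_calcium silicate = ln(0.213/0.164)/(2πk) = 0.2614/(2π·0.0560) = 0.7430 m·K/W
ΣR = 0.002748 + 1.290 + 0.7430 = 2.036 m·K/W
Q' = ΔT/ΣR = (313 °C − 28.2 °C)/2.036 = 139.9 W/m
From the inner boundary to the ceramic fibre blanket/calcium silicate interface, ΣR_partial = 1.293 m·K/W.
T_interface = T_in − Q'·ΣR_partial = 313 °C − (139.9)(1.293) = 132 °C

T = 132 °C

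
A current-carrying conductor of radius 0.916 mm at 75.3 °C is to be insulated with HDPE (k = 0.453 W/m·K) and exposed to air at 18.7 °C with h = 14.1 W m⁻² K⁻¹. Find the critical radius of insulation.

r_cr = 3.21 cm

For a cylinder, r_cr = k_ins/h = 0.453/14.1 = 0.0321 m = 3.21 cm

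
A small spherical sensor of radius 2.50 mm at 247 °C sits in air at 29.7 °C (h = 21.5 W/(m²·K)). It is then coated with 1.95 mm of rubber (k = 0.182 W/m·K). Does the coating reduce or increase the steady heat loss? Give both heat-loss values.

Critical radius for a sphere: r_cr = 2k/h = 0.0169 m = 1.69 cm.
Outer radius after coating: r₂ = 0.00250 + 0.00195 = 0.00445 m.
Since r₁ < r_cr and r₂ ≤ r_cr, the coating moves toward the maximum at r_cr — heat loss rises.
Bare: R = 1/(4πr₁²h) = 592.2 K/W; Q = 217.3/592.2 = 0.367 W.
Coated: R = R_cond + R_conv = 263.5 K/W; Q = 217.3/263.5 = 0.825 W.

increases: 0.367 → 0.825 W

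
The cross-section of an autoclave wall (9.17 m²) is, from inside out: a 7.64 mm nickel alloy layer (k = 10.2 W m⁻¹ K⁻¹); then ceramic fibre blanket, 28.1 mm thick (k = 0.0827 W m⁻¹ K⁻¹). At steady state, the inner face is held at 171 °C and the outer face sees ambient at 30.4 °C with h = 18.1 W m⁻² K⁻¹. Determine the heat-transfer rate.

Q = 3.26 kW

Series thermal resistances, inner to outer:
  R_nickel alloy = L/(kA) = 0.00764/(10.2·9.17) = 8.168×10^-5 K/W
  R_ceramic fibre blanket = L/(kA) = 0.0281/(0.0827·9.17) = 0.03705 K/W
  R_conv,out = 1/(hA) = 1/(18.1·9.17) = 0.006025 K/W
ΣR = 8.168×10^-5 + 0.03705 + 0.006025 = 0.04316 K/W
Q = ΔT/ΣR = (171 °C − 30.4 °C)/0.04316 = 3260 W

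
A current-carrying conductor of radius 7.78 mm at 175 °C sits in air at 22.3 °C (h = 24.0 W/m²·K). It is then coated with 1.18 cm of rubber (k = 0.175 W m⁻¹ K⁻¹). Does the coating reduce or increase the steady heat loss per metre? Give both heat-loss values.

reduces: 179 → 130 W/m

Critical radius for a cylinder: r_cr = k/h = 0.00729 m = 0.729 cm.
Outer radius after coating: r₂ = 0.00778 + 0.0118 = 0.01958 m.
Since r₁ ≥ r_cr, any added insulation reduces the heat loss.
Bare: R = 1/(2πr₁h) = 0.8524 m·K/W; Q = 152.7/0.8524 = 179 W/m.
Coated: R = R_cond + R_conv = 1.178 m·K/W; Q = 152.7/1.178 = 130 W/m.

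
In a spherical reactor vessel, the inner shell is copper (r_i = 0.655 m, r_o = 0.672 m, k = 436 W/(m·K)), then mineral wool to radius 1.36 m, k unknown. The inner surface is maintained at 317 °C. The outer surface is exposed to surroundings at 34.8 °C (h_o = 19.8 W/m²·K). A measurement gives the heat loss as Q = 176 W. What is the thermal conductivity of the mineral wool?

k = 0.0374 W/m·K

ΣR = ΔT/Q = |317 − 34.8|/176 = 1.603 K/W
Known resistances:
  R_copper = (1/0.655 − 1/0.672)/(4πk) = 0.03862/(4π·436) = 7.049×10^-6 K/W
  R_conv,out = 1/(4πr²h) = 1/(4π·1.36²·19.8) = 0.002173 K/W
R_mineral wool = ΣR − ΣR_known = 1.603 − 0.002180 = 1.601 K/W
(1/r₁−1/r₂)/(4πk) = 1.601 ⇒ k = 0.7528/(4π·1.601) = 0.0374 W/m·K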